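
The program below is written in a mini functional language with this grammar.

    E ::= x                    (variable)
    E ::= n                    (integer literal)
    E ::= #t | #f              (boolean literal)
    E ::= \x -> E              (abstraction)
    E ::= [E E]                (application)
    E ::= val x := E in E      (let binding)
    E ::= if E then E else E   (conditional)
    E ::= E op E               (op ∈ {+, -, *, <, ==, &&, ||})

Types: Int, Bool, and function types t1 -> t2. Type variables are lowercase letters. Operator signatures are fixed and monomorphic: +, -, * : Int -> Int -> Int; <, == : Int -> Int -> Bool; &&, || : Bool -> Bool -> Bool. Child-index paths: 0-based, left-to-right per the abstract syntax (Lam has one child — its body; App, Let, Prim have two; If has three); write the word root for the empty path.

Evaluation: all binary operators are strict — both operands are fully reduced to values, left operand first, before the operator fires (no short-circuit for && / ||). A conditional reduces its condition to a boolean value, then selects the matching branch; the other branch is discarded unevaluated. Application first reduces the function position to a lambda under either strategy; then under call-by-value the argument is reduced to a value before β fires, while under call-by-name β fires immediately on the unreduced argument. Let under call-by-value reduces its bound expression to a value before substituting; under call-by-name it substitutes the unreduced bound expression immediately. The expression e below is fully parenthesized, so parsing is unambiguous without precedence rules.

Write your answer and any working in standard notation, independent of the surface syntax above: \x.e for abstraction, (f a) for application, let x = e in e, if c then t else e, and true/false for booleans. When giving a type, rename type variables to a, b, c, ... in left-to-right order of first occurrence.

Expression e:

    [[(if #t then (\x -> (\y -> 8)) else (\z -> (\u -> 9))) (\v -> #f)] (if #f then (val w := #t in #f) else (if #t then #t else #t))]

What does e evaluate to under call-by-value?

Answer: 8

Trace:
step 0: (((if true then (\x.(\y.8)) else (\z.(\u.9))) (\v.false)) (if false then (let w = true in false) else (if true then true else true)))
step 1: [if@0.0] (((\x.(\y.8)) (\v.false)) (if false then (let w = true in false) else (if true then true else true)))
step 2: [beta@0] ((\y.8) (if false then (let w = true in false) else (if true then true else true)))
step 3: [if@1] ((\y.8) (if true then true else true))
step 4: [if@1] ((\y.8) true)
step 5: [beta@root] 8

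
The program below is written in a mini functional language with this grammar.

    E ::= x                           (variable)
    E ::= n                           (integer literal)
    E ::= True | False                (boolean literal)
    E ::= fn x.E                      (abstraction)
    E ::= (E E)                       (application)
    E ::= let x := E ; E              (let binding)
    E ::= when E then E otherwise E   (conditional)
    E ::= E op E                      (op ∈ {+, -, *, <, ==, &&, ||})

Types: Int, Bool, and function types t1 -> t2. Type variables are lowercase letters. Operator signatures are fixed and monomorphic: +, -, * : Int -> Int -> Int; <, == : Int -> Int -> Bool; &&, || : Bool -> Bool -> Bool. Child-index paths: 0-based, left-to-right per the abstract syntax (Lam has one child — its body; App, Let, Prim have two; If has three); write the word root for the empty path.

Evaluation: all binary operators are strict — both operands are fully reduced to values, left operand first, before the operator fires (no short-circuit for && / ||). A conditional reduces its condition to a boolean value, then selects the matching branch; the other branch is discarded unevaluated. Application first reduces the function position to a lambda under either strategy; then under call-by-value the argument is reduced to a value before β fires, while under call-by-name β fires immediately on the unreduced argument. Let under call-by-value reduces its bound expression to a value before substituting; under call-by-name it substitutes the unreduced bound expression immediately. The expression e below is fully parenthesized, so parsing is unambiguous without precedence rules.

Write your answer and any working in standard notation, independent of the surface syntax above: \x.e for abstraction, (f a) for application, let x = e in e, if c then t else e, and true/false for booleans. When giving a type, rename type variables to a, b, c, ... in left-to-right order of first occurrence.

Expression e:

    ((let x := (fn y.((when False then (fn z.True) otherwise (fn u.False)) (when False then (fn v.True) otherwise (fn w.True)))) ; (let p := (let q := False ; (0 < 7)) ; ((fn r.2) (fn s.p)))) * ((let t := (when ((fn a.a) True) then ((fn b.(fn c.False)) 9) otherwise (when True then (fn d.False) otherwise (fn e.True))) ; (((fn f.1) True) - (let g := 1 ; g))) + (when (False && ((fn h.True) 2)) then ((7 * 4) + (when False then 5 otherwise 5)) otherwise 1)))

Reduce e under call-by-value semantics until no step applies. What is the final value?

Derivation:
step 0: ((let x = (\y.((if false then (\z.true) else (\u.false)) (if false then (\v.true) else (\w.true)))) in (let p = (let q = false in (0 < 7)) in ((\r.2) (\s.p)))) * ((let t = (if ((\a.a) true) then ((\b.(\c.false)) 9) else (if true then (\d.false) else (\e.true))) in (((\f.1) true) - (let g = 1 in g))) + (if (false && ((\h.true) 2)) then ((7 * 4) + (if false then 5 else 5)) else 1)))
step 1: [let@0] ((let p = (let q = false in (0 < 7)) in ((\r.2) (\s.p))) * ((let t = (if ((\a.a) true) then ((\b.(\c.false)) 9) else (if true then (\d.false) else (\e.true))) in (((\f.1) true) - (let g = 1 in g))) + (if (false && ((\h.true) 2)) then ((7 * 4) + (if false then 5 else 5)) else 1)))
step 2: [let@0.0] ((let p = (0 < 7) in ((\r.2) (\s.p))) * ((let t = (if ((\a.a) true) then ((\b.(\c.false)) 9) else (if true then (\d.false) else (\e.true))) in (((\f.1) true) - (let g = 1 in g))) + (if (false && ((\h.true) 2)) then ((7 * 4) + (if false then 5 else 5)) else 1)))
step 3: [delta@0.0] ((let p = true in ((\r.2) (\s.p))) * ((let t = (if ((\a.a) true) then ((\b.(\c.false)) 9) else (if true then (\d.false) else (\e.true))) in (((\f.1) true) - (let g = 1 in g))) + (if (false && ((\h.true) 2)) then ((7 * 4) + (if false then 5 else 5)) else 1)))
step 4: [let@0] (((\r.2) (\s.true)) * ((let t = (if ((\a.a) true) then ((\b.(\c.false)) 9) else (if true then (\d.false) else (\e.true))) in (((\f.1) true) - (let g = 1 in g))) + (if (false && ((\h.true) 2)) then ((7 * 4) + (if false then 5 else 5)) else 1)))
step 5: [beta@0] (2 * ((let t = (if ((\a.a) true) then ((\b.(\c.false)) 9) else (if true then (\d.false) else (\e.true))) in (((\f.1) true) - (let g = 1 in g))) + (if (false && ((\h.true) 2)) then ((7 * 4) + (if false then 5 else 5)) else 1)))
step 6: [beta@1.0.0.0] (2 * ((let t = (if true then ((\b.(\c.false)) 9) else (if true then (\d.false) else (\e.true))) in (((\f.1) true) - (let g = 1 in g))) + (if (false && ((\h.true) 2)) then ((7 * 4) + (if false then 5 else 5)) else 1)))
step 7: [if@1.0.0] (2 * ((let t = ((\b.(\c.false)) 9) in (((\f.1) true) - (let g = 1 in g))) + (if (false && ((\h.true) 2)) then ((7 * 4) + (if false then 5 else 5)) else 1)))
step 8: [beta@1.0.0] (2 * ((let t = (\c.false) in (((\f.1) true) - (let g = 1 in g))) + (if (false && ((\h.true) 2)) then ((7 * 4) + (if false then 5 else 5)) else 1)))
step 9: [let@1.0] (2 * ((((\f.1) true) - (let g = 1 in g)) + (if (false && ((\h.true) 2)) then ((7 * 4) + (if false then 5 else 5)) else 1)))
step 10: [beta@1.0.0] (2 * ((1 - (let g = 1 in g)) + (if (false && ((\h.true) 2)) then ((7 * 4) + (if false then 5 else 5)) else 1)))
step 11: [let@1.0.1] (2 * ((1 - 1) + (if (false && ((\h.true) 2)) then ((7 * 4) + (if false then 5 else 5)) else 1)))
step 12: [delta@1.0] (2 * (0 + (if (false && ((\h.true) 2)) then ((7 * 4) + (if false then 5 else 5)) else 1)))
step 13: [beta@1.1.0.1] (2 * (0 + (if (false && true) then ((7 * 4) + (if false then 5 else 5)) else 1)))
step 14: [delta@1.1.0] (2 * (0 + (if false then ((7 * 4) + (if false then 5 else 5)) else 1)))
step 15: [if@1.1] (2 * (0 + 1))
step 16: [delta@1] (2 * 1)
step 17: [delta@root] 2

Answer: 2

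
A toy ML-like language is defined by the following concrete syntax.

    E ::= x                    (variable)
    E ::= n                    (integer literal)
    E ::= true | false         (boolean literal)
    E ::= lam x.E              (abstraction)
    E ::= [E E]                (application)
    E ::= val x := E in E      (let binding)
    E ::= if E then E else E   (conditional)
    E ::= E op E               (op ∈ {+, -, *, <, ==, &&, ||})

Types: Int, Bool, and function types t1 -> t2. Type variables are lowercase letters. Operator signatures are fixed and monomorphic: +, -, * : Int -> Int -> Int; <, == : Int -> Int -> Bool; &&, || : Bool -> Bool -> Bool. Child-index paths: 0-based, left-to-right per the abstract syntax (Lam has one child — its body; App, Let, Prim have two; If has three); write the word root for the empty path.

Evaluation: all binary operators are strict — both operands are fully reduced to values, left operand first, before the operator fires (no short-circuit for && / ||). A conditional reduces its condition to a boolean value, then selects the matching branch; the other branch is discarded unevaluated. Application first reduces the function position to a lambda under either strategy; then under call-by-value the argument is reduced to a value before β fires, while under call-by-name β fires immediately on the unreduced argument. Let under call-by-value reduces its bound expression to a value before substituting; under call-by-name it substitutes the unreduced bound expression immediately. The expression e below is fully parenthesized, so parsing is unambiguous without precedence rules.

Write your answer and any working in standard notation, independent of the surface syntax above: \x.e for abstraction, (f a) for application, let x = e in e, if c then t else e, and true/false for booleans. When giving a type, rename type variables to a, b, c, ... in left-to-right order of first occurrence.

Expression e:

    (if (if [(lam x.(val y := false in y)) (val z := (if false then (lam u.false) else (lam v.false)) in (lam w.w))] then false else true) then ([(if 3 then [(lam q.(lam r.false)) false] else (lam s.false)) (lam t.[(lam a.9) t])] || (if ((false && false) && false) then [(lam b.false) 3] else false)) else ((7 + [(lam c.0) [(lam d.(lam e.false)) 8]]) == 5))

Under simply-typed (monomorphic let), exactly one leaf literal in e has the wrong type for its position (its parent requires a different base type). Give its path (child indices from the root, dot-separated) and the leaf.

Answer: 1.0.0.0 : 3

Derivation:
let y : Bool
y : Bool
\x._ : a -> Bool
  unify Bool ~ Bool
\u._ : b -> Bool
\v._ : c -> Bool
  unify b -> Bool ~ c -> Bool
  unify b ~ c
  unify Bool ~ Bool
let z : c -> Bool
w : d
\w._ : d -> d
  unify a -> Bool ~ (d -> d) -> e
  unify a ~ d -> d
  unify Bool ~ e
_ _ : Bool
  unify Bool ~ Bool
  unify Bool ~ Bool
  unify Bool ~ Bool
  unify Int ~ Bool
  FAIL: mismatch Int ~ Bool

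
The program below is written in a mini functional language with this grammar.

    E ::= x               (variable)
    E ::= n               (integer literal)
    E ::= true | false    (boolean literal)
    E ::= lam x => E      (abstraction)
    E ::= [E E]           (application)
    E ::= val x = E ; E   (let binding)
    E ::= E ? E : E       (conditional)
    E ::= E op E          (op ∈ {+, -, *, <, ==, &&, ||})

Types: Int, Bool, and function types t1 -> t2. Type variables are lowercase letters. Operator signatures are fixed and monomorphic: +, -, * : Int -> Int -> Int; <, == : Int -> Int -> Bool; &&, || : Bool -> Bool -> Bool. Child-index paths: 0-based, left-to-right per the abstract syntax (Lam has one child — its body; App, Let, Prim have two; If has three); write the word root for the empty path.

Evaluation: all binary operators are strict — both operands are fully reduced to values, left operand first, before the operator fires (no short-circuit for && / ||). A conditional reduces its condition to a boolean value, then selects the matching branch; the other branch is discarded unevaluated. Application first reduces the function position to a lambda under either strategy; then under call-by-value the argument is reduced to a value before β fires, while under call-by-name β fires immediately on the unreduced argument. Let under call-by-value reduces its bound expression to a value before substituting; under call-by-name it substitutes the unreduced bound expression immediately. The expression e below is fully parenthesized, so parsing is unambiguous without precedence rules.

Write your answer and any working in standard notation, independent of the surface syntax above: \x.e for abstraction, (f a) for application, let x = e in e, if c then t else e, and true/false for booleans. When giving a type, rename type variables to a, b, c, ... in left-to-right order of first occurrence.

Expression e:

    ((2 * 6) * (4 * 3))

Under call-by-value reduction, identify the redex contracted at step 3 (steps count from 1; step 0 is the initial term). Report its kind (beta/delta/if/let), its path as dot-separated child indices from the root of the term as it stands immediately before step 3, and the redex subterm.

Derivation:
step 0: ((2 * 6) * (4 * 3))
step 1: [delta@0] (12 * (4 * 3))
step 2: [delta@1] (12 * 12)
step 3: [delta@root] 144

Answer: delta at root : (12 * 12)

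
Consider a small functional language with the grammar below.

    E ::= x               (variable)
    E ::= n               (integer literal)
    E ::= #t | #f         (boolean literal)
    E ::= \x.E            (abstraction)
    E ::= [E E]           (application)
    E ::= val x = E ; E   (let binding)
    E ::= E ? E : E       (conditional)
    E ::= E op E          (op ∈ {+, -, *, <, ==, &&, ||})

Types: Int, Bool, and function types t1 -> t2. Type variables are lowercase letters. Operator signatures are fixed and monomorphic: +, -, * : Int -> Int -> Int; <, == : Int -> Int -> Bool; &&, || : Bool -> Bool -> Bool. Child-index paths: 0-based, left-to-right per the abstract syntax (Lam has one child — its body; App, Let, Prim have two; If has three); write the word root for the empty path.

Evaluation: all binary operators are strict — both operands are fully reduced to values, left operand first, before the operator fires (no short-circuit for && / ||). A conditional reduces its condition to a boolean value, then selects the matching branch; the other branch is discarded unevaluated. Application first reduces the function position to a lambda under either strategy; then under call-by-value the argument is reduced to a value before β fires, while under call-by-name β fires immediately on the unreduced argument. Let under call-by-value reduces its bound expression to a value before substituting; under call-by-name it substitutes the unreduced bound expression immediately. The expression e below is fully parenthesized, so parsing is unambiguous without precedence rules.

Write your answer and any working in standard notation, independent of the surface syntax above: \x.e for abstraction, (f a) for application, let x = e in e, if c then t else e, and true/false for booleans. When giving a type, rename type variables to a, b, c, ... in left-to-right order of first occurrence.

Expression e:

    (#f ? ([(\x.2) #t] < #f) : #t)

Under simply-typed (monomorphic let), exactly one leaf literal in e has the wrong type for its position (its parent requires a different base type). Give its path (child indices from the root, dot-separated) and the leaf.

Working:
  unify Bool ~ Bool
\x._ : a -> Int
  unify a -> Int ~ Bool -> b
  unify a ~ Bool
  unify Int ~ b
_ _ : Int
  unify Int ~ Int
  unify Bool ~ Int
  FAIL: mismatch Bool ~ Int

Answer: 1.1 : false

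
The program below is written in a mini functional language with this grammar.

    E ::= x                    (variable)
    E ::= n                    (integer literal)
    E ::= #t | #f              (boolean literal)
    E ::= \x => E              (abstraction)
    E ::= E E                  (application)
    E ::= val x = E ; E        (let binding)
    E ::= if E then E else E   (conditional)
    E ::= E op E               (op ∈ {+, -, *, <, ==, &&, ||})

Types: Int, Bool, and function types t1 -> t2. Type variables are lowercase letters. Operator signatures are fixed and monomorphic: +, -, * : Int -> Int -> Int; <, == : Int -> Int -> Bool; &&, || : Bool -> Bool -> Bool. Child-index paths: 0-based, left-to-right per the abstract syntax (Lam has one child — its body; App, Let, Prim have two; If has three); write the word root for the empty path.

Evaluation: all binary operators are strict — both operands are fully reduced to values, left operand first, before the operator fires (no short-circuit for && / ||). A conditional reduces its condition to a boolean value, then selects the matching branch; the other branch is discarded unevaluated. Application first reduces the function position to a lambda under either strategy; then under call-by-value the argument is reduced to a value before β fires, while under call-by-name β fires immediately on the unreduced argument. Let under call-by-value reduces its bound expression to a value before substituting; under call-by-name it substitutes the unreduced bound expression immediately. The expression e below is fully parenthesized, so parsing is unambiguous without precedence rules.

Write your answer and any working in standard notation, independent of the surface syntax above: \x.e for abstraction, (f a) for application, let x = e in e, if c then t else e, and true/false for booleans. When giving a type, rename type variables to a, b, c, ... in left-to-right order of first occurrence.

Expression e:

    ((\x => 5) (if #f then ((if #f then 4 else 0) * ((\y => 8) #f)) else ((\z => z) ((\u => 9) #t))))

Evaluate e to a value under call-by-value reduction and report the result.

Derivation:
step 0: ((\x.5) (if false then ((if false then 4 else 0) * ((\y.8) false)) else ((\z.z) ((\u.9) true))))
step 1: [if@1] ((\x.5) ((\z.z) ((\u.9) true)))
step 2: [beta@1.1] ((\x.5) ((\z.z) 9))
step 3: [beta@1] ((\x.5) 9)
step 4: [beta@root] 5

Answer: 5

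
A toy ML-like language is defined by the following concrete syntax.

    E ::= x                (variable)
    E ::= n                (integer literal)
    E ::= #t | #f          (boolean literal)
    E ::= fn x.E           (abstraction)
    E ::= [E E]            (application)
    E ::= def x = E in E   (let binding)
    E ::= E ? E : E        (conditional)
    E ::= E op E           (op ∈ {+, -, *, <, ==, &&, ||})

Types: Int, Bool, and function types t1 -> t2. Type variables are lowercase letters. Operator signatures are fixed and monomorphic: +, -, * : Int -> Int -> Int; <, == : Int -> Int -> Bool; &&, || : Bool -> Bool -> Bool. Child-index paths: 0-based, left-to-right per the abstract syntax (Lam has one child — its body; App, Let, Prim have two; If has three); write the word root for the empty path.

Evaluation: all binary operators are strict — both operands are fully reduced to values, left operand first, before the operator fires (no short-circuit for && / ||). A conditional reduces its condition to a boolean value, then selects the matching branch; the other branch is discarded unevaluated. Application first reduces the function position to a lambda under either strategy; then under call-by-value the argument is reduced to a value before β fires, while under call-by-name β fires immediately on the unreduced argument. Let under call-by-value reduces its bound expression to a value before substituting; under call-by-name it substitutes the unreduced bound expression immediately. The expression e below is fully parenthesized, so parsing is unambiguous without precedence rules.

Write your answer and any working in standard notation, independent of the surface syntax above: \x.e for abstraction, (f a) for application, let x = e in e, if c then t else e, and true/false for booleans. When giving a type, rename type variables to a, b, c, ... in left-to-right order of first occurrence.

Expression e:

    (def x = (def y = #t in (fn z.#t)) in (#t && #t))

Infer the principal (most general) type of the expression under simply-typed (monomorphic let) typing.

Answer: Bool

Working:
let y : Bool
\z._ : a -> Bool
let x : a -> Bool
  unify Bool ~ Bool
  unify Bool ~ Bool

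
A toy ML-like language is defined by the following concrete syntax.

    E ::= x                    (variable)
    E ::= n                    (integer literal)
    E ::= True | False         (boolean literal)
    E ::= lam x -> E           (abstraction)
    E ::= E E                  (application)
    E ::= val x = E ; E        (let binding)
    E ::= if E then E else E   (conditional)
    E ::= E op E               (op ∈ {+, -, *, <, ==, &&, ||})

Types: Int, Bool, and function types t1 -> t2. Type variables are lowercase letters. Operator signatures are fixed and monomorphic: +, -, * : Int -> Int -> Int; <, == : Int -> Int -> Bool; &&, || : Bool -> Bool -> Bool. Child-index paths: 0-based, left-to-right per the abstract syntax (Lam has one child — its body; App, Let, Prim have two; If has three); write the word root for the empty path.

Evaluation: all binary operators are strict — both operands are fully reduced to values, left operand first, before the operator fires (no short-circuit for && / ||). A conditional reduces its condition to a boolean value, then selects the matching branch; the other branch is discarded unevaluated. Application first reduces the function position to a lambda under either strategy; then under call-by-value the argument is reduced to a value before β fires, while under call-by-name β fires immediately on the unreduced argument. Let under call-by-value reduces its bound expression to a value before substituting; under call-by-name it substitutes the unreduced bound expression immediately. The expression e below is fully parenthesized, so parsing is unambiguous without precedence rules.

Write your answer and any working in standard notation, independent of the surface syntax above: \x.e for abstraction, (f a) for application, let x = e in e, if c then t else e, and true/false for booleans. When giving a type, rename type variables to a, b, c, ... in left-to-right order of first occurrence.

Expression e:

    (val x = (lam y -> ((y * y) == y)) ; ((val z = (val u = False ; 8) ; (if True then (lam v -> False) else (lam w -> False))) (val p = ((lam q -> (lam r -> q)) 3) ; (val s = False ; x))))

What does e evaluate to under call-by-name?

Working:
step 0: (let x = (\y.((y * y) == y)) in ((let z = (let u = false in 8) in (if true then (\v.false) else (\w.false))) (let p = ((\q.(\r.q)) 3) in (let s = false in x))))
step 1: [let@root] ((let z = (let u = false in 8) in (if true then (\v.false) else (\w.false))) (let p = ((\q.(\r.q)) 3) in (let s = false in (\y.((y * y) == y)))))
step 2: [let@0] ((if true then (\v.false) else (\w.false)) (let p = ((\q.(\r.q)) 3) in (let s = false in (\y.((y * y) == y)))))
step 3: [if@0] ((\v.false) (let p = ((\q.(\r.q)) 3) in (let s = false in (\y.((y * y) == y)))))
step 4: [beta@root] false

Answer: false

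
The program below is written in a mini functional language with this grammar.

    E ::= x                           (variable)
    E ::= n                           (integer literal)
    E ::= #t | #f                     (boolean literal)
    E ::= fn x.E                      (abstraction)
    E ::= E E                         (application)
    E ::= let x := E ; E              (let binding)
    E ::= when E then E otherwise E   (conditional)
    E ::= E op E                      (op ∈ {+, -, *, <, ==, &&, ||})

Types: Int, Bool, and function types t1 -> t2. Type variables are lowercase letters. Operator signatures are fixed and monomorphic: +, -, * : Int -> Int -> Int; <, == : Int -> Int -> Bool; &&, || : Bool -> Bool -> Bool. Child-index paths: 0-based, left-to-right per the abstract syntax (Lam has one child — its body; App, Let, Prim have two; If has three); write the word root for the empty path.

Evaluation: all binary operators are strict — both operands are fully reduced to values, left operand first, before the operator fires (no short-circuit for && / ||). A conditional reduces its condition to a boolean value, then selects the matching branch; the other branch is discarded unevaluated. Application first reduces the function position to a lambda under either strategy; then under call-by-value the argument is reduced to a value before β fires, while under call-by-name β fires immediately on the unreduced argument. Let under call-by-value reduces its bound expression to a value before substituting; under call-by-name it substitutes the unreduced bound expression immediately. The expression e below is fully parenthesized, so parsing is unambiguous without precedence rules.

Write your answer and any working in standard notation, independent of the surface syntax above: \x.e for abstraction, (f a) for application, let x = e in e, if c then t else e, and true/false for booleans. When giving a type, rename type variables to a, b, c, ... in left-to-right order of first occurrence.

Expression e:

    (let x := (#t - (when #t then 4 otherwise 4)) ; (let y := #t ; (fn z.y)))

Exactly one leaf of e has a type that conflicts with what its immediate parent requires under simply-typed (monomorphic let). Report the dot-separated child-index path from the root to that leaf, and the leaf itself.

Answer: 0.0 : true

Derivation:
  unify Bool ~ Int
  FAIL: mismatch Bool ~ Int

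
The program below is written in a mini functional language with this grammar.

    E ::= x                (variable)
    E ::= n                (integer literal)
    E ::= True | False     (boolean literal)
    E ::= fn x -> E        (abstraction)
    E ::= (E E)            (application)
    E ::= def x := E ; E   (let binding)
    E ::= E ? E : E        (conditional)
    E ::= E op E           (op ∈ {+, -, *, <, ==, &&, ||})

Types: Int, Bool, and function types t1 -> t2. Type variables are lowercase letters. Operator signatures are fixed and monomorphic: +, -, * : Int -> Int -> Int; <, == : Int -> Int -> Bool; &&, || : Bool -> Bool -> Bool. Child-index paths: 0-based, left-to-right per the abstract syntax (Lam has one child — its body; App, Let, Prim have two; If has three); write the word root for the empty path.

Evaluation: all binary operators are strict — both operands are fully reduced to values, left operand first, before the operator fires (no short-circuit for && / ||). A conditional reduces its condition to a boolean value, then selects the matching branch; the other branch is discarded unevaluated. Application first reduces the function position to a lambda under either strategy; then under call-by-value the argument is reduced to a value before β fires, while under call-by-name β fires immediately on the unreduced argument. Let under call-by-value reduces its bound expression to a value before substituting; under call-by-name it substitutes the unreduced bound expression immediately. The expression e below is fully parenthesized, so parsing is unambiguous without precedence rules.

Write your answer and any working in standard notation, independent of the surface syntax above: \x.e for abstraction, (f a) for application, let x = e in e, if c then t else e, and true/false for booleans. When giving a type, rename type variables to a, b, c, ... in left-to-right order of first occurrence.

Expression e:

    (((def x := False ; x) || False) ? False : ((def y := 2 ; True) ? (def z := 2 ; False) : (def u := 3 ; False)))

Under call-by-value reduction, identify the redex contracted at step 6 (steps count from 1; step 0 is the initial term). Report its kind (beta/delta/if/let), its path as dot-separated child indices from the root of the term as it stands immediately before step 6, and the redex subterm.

Trace:
step 0: (if ((let x = false in x) || false) then false else (if (let y = 2 in true) then (let z = 2 in false) else (let u = 3 in false)))
step 1: [let@0.0] (if (false || false) then false else (if (let y = 2 in true) then (let z = 2 in false) else (let u = 3 in false)))
step 2: [delta@0] (if false then false else (if (let y = 2 in true) then (let z = 2 in false) else (let u = 3 in false)))
step 3: [if@root] (if (let y = 2 in true) then (let z = 2 in false) else (let u = 3 in false))
step 4: [let@0] (if true then (let z = 2 in false) else (let u = 3 in false))
step 5: [if@root] (let z = 2 in false)
step 6: [let@root] false

Answer: let at root : (let z = 2 in false)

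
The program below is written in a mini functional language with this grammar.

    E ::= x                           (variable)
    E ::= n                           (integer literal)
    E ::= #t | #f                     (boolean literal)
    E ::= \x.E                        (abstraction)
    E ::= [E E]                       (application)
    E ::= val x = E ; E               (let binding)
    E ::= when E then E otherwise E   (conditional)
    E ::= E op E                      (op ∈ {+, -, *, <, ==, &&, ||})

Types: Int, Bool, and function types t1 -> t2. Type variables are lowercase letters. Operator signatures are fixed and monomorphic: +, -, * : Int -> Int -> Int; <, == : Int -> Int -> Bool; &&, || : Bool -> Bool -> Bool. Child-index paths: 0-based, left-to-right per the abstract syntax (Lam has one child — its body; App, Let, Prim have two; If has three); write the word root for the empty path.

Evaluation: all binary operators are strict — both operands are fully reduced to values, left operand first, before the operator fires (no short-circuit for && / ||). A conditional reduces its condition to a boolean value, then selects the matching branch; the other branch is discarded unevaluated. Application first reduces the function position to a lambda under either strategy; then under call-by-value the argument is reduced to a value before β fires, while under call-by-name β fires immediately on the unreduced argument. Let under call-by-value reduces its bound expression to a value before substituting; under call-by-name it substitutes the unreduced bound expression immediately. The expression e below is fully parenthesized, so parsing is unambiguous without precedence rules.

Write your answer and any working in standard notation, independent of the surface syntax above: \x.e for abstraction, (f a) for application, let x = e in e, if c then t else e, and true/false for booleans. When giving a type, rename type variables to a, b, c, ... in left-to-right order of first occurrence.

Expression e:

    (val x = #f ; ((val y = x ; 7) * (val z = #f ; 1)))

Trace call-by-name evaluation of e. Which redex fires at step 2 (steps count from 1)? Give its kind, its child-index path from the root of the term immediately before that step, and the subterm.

Answer: let at 0 : (let y = false in 7)

Derivation:
step 0: (let x = false in ((let y = x in 7) * (let z = false in 1)))
step 1: [let@root] ((let y = false in 7) * (let z = false in 1))
step 2: [let@0] (7 * (let z = false in 1))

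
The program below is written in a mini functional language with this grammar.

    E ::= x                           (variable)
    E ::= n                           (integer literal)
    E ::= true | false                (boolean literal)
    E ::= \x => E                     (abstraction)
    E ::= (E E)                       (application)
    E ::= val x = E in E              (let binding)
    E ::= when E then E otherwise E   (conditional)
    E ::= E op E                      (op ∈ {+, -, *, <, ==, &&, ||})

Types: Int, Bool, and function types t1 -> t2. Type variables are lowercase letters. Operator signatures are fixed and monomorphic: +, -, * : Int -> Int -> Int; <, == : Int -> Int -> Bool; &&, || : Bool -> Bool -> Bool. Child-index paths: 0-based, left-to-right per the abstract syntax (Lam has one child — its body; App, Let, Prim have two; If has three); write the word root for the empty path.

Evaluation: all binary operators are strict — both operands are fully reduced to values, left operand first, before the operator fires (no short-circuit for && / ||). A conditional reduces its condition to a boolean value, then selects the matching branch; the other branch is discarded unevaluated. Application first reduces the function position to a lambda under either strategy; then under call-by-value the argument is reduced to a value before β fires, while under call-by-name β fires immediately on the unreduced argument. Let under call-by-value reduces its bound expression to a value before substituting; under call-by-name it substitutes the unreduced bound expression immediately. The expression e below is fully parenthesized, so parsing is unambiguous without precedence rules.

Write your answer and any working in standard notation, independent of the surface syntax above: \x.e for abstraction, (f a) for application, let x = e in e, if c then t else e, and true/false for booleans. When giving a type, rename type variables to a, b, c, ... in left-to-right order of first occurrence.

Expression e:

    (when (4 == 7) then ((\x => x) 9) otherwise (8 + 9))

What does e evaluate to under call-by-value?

Answer: 17

Working:
step 0: (if (4 == 7) then ((\x.x) 9) else (8 + 9))
step 1: [delta@0] (if false then ((\x.x) 9) else (8 + 9))
step 2: [if@root] (8 + 9)
step 3: [delta@root] 17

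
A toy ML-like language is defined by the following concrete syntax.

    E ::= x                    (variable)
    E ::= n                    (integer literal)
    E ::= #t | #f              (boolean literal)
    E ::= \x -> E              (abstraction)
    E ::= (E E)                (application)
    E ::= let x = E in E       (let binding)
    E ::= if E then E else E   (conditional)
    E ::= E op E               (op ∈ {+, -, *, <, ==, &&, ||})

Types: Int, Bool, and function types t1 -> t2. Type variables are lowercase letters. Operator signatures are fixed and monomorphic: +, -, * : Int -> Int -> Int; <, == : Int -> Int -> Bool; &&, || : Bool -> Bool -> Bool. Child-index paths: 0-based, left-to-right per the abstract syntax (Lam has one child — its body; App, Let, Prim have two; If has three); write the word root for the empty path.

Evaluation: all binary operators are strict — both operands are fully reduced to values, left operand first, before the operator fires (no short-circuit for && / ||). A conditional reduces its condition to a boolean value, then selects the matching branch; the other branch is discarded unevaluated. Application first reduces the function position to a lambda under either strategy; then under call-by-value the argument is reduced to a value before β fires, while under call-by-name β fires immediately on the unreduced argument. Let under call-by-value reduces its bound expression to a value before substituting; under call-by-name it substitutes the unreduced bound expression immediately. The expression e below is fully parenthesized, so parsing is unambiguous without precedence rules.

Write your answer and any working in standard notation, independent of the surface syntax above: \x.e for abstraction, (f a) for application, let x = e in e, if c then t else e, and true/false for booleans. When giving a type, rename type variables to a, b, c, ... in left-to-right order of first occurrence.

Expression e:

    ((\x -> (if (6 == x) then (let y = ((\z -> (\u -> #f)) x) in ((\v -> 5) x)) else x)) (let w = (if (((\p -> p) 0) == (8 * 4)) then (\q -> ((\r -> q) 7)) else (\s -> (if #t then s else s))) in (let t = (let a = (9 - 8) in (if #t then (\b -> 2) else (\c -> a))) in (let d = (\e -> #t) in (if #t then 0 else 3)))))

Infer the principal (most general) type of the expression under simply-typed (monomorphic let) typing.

Working:
  unify Int ~ Int
x : a
  unify a ~ Int
  unify Bool ~ Bool
\u._ : c -> Bool
\z._ : b -> c -> Bool
x : Int
  unify b -> c -> Bool ~ Int -> d
  unify b ~ Int
  unify c -> Bool ~ d
_ _ : c -> Bool
let y : c -> Bool
\v._ : e -> Int
x : Int
  unify e -> Int ~ Int -> f
  unify e ~ Int
  unify Int ~ f
_ _ : Int
x : Int
  unify Int ~ Int
\x._ : Int -> Int
p : g
\p._ : g -> g
  unify g -> g ~ Int -> h
  unify g ~ Int
  unify Int ~ h
_ _ : Int
  unify Int ~ Int
  unify Int ~ Int
  unify Int ~ Int
  unify Int ~ Int
  unify Bool ~ Bool
q : i
\r._ : j -> i
  unify j -> i ~ Int -> k
  unify j ~ Int
  unify i ~ k
_ _ : k
\q._ : k -> k
  unify Bool ~ Bool
s : l
s : l
  unify l ~ l
\s._ : l -> l
  unify k -> k ~ l -> l
  unify k ~ l
  unify l ~ l
let w : l -> l
  unify Int ~ Int
  unify Int ~ Int
let a : Int
  unify Bool ~ Bool
\b._ : m -> Int
a : Int
\c._ : n -> Int
  unify m -> Int ~ n -> Int
  unify m ~ n
  unify Int ~ Int
let t : n -> Int
\e._ : o -> Bool
let d : o -> Bool
  unify Bool ~ Bool
  unify Int ~ Int
  unify Int -> Int ~ Int -> p
  unify Int ~ Int
  unify Int ~ p
_ _ : Int

Answer: Int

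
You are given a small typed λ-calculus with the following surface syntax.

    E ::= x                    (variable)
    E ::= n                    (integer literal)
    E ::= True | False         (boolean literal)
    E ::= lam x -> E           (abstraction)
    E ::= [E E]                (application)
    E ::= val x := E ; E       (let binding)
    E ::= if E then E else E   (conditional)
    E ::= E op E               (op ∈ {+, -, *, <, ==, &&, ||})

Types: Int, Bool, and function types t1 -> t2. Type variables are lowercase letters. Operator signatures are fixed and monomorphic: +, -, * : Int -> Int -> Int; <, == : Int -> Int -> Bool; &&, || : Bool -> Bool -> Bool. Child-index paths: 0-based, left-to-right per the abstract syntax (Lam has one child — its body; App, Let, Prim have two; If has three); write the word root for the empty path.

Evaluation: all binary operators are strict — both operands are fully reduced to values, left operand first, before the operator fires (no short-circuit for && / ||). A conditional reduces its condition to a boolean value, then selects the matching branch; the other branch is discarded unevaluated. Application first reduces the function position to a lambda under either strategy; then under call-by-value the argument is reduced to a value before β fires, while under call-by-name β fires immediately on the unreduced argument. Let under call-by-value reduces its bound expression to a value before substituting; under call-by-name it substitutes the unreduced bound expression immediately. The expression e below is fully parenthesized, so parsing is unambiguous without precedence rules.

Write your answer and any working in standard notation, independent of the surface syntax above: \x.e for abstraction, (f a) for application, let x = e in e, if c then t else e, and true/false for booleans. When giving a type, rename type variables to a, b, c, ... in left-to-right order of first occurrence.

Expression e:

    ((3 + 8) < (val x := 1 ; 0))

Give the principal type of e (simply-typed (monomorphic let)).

Answer: Bool

Derivation:
  unify Int ~ Int
  unify Int ~ Int
  unify Int ~ Int
let x : Int
  unify Int ~ Int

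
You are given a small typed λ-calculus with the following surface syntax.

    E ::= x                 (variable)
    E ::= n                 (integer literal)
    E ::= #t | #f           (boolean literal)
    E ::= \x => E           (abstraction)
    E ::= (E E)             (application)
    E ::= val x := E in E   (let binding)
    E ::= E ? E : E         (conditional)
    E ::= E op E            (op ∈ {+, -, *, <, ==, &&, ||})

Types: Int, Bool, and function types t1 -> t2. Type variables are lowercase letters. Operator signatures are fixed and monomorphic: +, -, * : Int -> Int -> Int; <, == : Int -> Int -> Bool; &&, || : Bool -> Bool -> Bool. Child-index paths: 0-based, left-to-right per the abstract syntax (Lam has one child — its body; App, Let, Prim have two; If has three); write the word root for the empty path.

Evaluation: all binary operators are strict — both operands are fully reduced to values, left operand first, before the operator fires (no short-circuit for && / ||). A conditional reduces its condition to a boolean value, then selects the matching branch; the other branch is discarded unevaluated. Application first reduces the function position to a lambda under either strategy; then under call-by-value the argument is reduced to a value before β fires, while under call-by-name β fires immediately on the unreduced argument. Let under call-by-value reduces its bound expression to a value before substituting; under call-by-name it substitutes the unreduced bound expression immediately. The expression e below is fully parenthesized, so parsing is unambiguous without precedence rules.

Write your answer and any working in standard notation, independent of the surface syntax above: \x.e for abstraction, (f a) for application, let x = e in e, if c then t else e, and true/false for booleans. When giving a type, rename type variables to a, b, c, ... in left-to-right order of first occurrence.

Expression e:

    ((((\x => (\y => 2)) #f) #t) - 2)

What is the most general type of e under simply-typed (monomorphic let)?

Working:
\y._ : b -> Int
\x._ : a -> b -> Int
  unify a -> b -> Int ~ Bool -> c
  unify a ~ Bool
  unify b -> Int ~ c
_ _ : b -> Int
  unify b -> Int ~ Bool -> d
  unify b ~ Bool
  unify Int ~ d
_ _ : Int
  unify Int ~ Int
  unify Int ~ Int

Answer: Int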